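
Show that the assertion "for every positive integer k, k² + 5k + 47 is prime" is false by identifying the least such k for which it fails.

k = 38

We need the least positive integer k for which k² + 5k + 47 is not prime.
The first 37 eligible values, up to k = 37, all satisfy the conclusion.
k = 38: k² + 5k + 47 = 1681 = 41 × 41, composite.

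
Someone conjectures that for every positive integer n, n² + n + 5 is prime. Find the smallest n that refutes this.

We need the least positive integer n for which n² + n + 5 is not prime.
n = 1: n² + n + 5 = 7, prime.
n = 2: n² + n + 5 = 11, prime.
n = 3: n² + n + 5 = 17, prime.
n = 4: n² + n + 5 = 25 = 5 × 5, composite.
So n = 4 is the smallest counterexample.

n = 4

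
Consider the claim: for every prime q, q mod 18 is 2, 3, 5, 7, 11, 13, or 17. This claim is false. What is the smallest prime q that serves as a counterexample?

A counterexample is any prime q such that the claim fails; we check each in order.
q = 2: 2 mod 18 = 2.
q = 3: 3 mod 18 = 3.
q = 5: 5 mod 18 = 5.
q = 7: 7 mod 18 = 7.
q = 11: 11 mod 18 = 11.
q = 13: 13 mod 18 = 13.
q = 17: 17 mod 18 = 17.
q = 19: 19 mod 18 = 1 — not in {2, 3, 5, 7, 11, 13, 17}.

q = 19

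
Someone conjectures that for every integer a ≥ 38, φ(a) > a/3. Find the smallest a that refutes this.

a = 42

We need the least integer a ≥ 38 for which the claim fails.
a = 38: φ(38) = 18 and 38/3 = 38/3, so φ(38) > 38/3.
a = 39: φ(39) = 24 and 39/3 = 13, so φ(39) > 39/3.
a = 40: φ(40) = 16 and 40/3 = 40/3, so φ(40) > 40/3.
a = 41: φ(41) = 40 and 41/3 = 41/3, so φ(41) > 41/3.
a = 42: φ(42) = 12 and 42/3 = 14, so φ(42) ≤ 42/3.
Hence a = 42 is a counterexample.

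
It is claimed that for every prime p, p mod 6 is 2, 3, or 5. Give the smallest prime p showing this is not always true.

We need the least prime p for which the claim fails.
For p = 2, 3, 5 the conclusion holds.
p = 7: 7 mod 6 = 1 — not in {2, 3, 5}.
Hence p = 7 is a counterexample.

p = 7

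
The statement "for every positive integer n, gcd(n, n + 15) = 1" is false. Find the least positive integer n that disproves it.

A counterexample is any positive integer n such that gcd(n, n + 15) > 1; we check each in order.
For n = 1, 2 the conclusion holds.
n = 3: gcd(3, 18) = 3.
So n = 3 is the smallest counterexample.

n = 3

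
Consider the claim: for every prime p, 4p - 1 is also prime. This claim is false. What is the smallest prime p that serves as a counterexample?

For p = 2, 3, 5 the conclusion holds.
p = 7: 4p - 1 = 27 = 3 × 9, not prime.
So p = 7 is the smallest counterexample.

p = 7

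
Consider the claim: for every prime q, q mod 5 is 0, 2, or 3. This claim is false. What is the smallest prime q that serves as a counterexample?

The first 4 eligible values, up to q = 7, all satisfy the conclusion.
q = 11: 11 mod 5 = 1 — not in {0, 2, 3}.

q = 11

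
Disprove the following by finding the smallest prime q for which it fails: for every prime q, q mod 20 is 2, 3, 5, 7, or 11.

A counterexample is any prime q such that the claim fails; we check each in order.
The first 5 eligible values, up to q = 11, all satisfy the conclusion.
q = 13: 13 mod 20 = 13 — not in {2, 3, 5, 7, 11}.

q = 13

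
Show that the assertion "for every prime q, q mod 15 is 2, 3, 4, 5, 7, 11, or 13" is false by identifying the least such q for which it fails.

We need the least prime q for which the claim fails.
The first 8 eligible values, up to q = 19, all satisfy the conclusion.
q = 23: 23 mod 15 = 8 — not in {2, 3, 4, 5, 7, 11, 13}.

q = 23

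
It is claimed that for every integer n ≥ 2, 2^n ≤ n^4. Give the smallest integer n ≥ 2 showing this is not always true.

n = 17

For n = 2, 3, 4, 5, …, 14, 15, 16 the conclusion holds.
n = 17: 2^n = 131072 and n^4 = 83521, so 131072 > 83521.
Hence n = 17 is a counterexample.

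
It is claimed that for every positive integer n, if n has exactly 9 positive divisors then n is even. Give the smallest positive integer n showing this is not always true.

We need the least positive integer n for which n has exactly 9 positive divisors but n is odd.
n = 36: divisors of 36: 9 divisors; 36 is even.
n = 100: divisors of 100: 9 divisors; 100 is even.
n = 196: divisors of 196: 9 divisors; 196 is even.
n = 225: divisors of 225: 9 divisors; 225 is odd.
Thus n = 225 disproves the claim, and no smaller n works.

n = 225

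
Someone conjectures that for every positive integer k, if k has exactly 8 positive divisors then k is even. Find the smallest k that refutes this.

For k = 24, 30, 40, 42, …, 88, 102, 104 the conclusion holds.
k = 105: divisors of 105: 1, 3, 5, 7, 15, 21, 35, 105; 105 is odd.
Thus k = 105 disproves the claim, and no smaller k works.

k = 105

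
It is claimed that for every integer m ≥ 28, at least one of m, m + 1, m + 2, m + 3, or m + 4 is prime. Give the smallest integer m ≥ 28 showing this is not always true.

m = 32

For m = 28, 29, 30, 31 the conclusion holds.
m = 32: 32 = 2 × 16; 33 = 3 × 11; 34 = 2 × 17; 35 = 5 × 7; 36 = 2 × 18 — all composite.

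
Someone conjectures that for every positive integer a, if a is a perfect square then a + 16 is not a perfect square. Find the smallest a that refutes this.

A counterexample is any positive integer a such that a is a perfect square but a + 16 is a perfect square; we check each in order.
For a = 1, 4 the conclusion holds.
a = 9: 9 = 3² and 9 + 16 = 25 = 5².
So a = 9 is the smallest counterexample.

a = 9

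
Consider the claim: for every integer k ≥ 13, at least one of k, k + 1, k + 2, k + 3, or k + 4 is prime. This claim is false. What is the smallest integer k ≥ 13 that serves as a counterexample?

A counterexample is any integer k ≥ 13 such that k, k + 1, k + 2, k + 3, k + 4 are all composite; we check each in order.
For k = 13, 14, 15, 16, …, 21, 22, 23 the conclusion holds.
k = 24: 24 = 2 × 12; 25 = 5 × 5; 26 = 2 × 13; 27 = 3 × 9; 28 = 2 × 14 — all composite.
So k = 24 is the smallest counterexample.

k = 24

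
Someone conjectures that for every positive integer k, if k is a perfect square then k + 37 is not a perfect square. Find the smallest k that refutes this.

The first 17 eligible values, up to k = 289, all satisfy the conclusion.
k = 324: 324 = 18² and 324 + 37 = 361 = 19².
Thus k = 324 disproves the claim, and no smaller k works.

k = 324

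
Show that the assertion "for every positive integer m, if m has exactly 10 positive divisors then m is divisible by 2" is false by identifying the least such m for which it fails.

m = 405

The first 9 eligible values, up to m = 368, all satisfy the conclusion.
m = 405: τ(405) = 10; 405 mod 2 = 1.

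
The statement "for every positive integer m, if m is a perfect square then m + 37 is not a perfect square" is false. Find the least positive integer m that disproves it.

m = 324

For m = 1, 4, 9, 16, …, 225, 256, 289 the conclusion holds.
m = 324: 324 = 18² and 324 + 37 = 361 = 19².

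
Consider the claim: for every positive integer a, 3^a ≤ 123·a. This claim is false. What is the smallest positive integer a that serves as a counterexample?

a = 7

Check each positive integer a in order until 3^a > 123·a.
The first 6 eligible values, up to a = 6, all satisfy the conclusion.
a = 7: 3^a = 2187 and 123·a = 861, so 2187 > 861.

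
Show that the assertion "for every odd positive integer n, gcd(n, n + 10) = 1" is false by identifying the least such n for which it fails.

A counterexample is any odd positive integer n such that gcd(n, n + 10) > 1; we check each in order.
n = 1: gcd(1, 11) = 1.
n = 3: gcd(3, 13) = 1.
n = 5: gcd(5, 15) = 5.
Thus n = 5 disproves the claim, and no smaller n works.

n = 5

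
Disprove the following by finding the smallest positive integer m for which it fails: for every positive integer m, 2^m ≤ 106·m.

m = 11

For m = 1, 2, 3, 4, 5, 6, 7, 8, 9, 10 the conclusion holds.
m = 11: 2^m = 2048 and 106·m = 1166, so 2048 > 1166.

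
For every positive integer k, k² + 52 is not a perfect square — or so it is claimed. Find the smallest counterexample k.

The first 11 eligible values, up to k = 11, all satisfy the conclusion.
k = 12: 12² + 52 = 196 = 14², a perfect square.
Hence k = 12 is a counterexample.

k = 12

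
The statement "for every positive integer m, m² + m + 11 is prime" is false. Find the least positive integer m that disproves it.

For m = 1, 2, 3, 4, 5, 6, 7, 8, 9 the conclusion holds.
m = 10: m² + m + 11 = 121 = 11 × 11, composite.
Hence m = 10 is a counterexample.

m = 10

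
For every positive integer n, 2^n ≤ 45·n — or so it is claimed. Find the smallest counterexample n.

n = 9

The first 8 eligible values, up to n = 8, all satisfy the conclusion.
n = 9: 2^n = 512 and 45·n = 405, so 512 > 405.
So n = 9 is the smallest counterexample.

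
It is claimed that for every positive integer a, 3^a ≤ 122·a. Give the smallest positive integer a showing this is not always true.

a = 7

Check each positive integer a in order until 3^a > 122·a.
a = 1: 3^a = 3 and 122·a = 122, so 3 ≤ 122.
a = 2: 3^a = 9 and 122·a = 244, so 9 ≤ 244.
a = 3: 3^a = 27 and 122·a = 366, so 27 ≤ 366.
a = 4: 3^a = 81 and 122·a = 488, so 81 ≤ 488.
a = 5: 3^a = 243 and 122·a = 610, so 243 ≤ 610.
a = 6: 3^a = 729 and 122·a = 732, so 729 ≤ 732.
a = 7: 3^a = 2187 and 122·a = 854, so 2187 > 854.
So a = 7 is the smallest counterexample.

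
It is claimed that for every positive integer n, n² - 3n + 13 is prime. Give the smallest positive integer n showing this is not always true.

n = 12

Check each positive integer n in order until n² - 3n + 13 is not prime.
For n = 1, 2, 3, 4, …, 9, 10, 11 the conclusion holds.
n = 12: n² - 3n + 13 = 121 = 11 × 11, composite.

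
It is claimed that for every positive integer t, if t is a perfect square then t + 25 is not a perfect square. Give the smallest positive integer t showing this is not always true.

The first 11 eligible values, up to t = 121, all satisfy the conclusion.
t = 144: 144 = 12² and 144 + 25 = 169 = 13².
Hence t = 144 is a counterexample.

t = 144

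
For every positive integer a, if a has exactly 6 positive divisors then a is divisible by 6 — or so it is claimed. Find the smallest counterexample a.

a = 20

We need the least positive integer a for which a has exactly 6 positive divisors but a is not divisible by 6.
For a = 12, 18 the conclusion holds.
a = 20: τ(20) = 6; 20 mod 6 = 2.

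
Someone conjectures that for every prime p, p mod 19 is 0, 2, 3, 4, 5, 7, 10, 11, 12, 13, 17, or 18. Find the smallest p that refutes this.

We need the least prime p for which the claim fails.
The first 14 eligible values, up to p = 43, all satisfy the conclusion.
p = 47: 47 mod 19 = 9 — not in {0, 2, 3, 4, 5, 7, 10, 11, 12, 13, 17, 18}.

p = 47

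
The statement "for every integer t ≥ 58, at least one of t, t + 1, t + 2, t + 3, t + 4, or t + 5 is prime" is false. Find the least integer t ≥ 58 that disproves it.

Check each integer t ≥ 58 in order until t, t + 1, t + 2, t + 3, t + 4, t + 5 are all composite.
The first 32 eligible values, up to t = 89, all satisfy the conclusion.
t = 90: 90 = 2 × 45; 91 = 7 × 13; 92 = 2 × 46; 93 = 3 × 31; 94 = 2 × 47; 95 = 5 × 19 — all composite.
Hence t = 90 is a counterexample.

t = 90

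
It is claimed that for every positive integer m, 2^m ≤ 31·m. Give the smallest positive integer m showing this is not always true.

m = 8

A counterexample is any positive integer m such that 2^m > 31·m; we check each in order.
m = 1: 2^m = 2 and 31·m = 31, so 2 ≤ 31.
m = 2: 2^m = 4 and 31·m = 62, so 4 ≤ 62.
m = 3: 2^m = 8 and 31·m = 93, so 8 ≤ 93.
m = 4: 2^m = 16 and 31·m = 124, so 16 ≤ 124.
m = 5: 2^m = 32 and 31·m = 155, so 32 ≤ 155.
m = 6: 2^m = 64 and 31·m = 186, so 64 ≤ 186.
m = 7: 2^m = 128 and 31·m = 217, so 128 ≤ 217.
m = 8: 2^m = 256 and 31·m = 248, so 256 > 248.
So m = 8 is the smallest counterexample.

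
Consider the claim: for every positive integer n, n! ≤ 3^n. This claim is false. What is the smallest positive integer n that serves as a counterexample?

n = 7

We need the least positive integer n for which n! > 3^n.
The first 6 eligible values, up to n = 6, all satisfy the conclusion.
n = 7: n! = 5040 and 3^n = 2187, so 5040 > 2187.
Hence n = 7 is a counterexample.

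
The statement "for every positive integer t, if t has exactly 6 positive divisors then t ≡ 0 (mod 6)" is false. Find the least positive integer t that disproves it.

Check each positive integer t in order until t has exactly 6 positive divisors but the claim fails.
For t = 12, 18 the conclusion holds.
t = 20: τ(20) = 6; 20 ≡ 2 (mod 6).
So t = 20 is the smallest counterexample.

t = 20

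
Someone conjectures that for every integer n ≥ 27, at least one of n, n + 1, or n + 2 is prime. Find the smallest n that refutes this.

We need the least integer n ≥ 27 for which n, n + 1, n + 2 are all composite.
The first 5 eligible values, up to n = 31, all satisfy the conclusion.
n = 32: 32 = 2 × 16; 33 = 3 × 11; 34 = 2 × 17 — all composite.

n = 32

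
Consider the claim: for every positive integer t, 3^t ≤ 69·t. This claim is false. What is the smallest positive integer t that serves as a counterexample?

t = 6

A counterexample is any positive integer t such that 3^t > 69·t; we check each in order.
The first 5 eligible values, up to t = 5, all satisfy the conclusion.
t = 6: 3^t = 729 and 69·t = 414, so 729 > 414.
So t = 6 is the smallest counterexample.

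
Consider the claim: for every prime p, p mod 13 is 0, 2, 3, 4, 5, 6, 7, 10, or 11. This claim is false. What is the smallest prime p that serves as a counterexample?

We need the least prime p for which the claim fails.
For p = 2, 3, 5, 7, …, 37, 41, 43 the conclusion holds.
p = 47: 47 mod 13 = 8 — not in {0, 2, 3, 4, 5, 6, 7, 10, 11}.

p = 47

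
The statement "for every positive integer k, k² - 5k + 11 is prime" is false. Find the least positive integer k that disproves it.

k = 7

Check each positive integer k in order until k² - 5k + 11 is not prime.
For k = 1, 2, 3, 4, 5, 6 the conclusion holds.
k = 7: k² - 5k + 11 = 25 = 5 × 5, composite.
So k = 7 is the smallest counterexample.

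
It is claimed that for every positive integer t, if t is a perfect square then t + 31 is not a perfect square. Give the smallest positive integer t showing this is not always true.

t = 225

We need the least positive integer t for which t is a perfect square but t + 31 is a perfect square.
For t = 1, 4, 9, 16, …, 144, 169, 196 the conclusion holds.
t = 225: 225 = 15² and 225 + 31 = 256 = 16².
So t = 225 is the smallest counterexample.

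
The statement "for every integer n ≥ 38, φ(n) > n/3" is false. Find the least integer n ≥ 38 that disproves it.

Check each integer n ≥ 38 in order until the claim fails.
n = 38: φ(38) = 18 and 38/3 = 38/3, so φ(38) > 38/3.
n = 39: φ(39) = 24 and 39/3 = 13, so φ(39) > 39/3.
n = 40: φ(40) = 16 and 40/3 = 40/3, so φ(40) > 40/3.
n = 41: φ(41) = 40 and 41/3 = 41/3, so φ(41) > 41/3.
n = 42: φ(42) = 12 and 42/3 = 14, so φ(42) ≤ 42/3.

n = 42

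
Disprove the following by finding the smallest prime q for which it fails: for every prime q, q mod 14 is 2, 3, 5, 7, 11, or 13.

q = 23

A counterexample is any prime q such that the claim fails; we check each in order.
q = 2: 2 mod 14 = 2.
q = 3: 3 mod 14 = 3.
q = 5: 5 mod 14 = 5.
q = 7: 7 mod 14 = 7.
q = 11: 11 mod 14 = 11.
q = 13: 13 mod 14 = 13.
q = 17: 17 mod 14 = 3.
q = 19: 19 mod 14 = 5.
q = 23: 23 mod 14 = 9 — not in {2, 3, 5, 7, 11, 13}.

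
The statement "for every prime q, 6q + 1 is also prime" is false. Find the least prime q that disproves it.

q = 19

The first 7 eligible values, up to q = 17, all satisfy the conclusion.
q = 19: 6q + 1 = 115 = 5 × 23, not prime.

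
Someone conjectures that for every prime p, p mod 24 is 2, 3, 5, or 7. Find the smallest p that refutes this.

A counterexample is any prime p such that the claim fails; we check each in order.
For p = 2, 3, 5, 7 the conclusion holds.
p = 11: 11 mod 24 = 11 — not in {2, 3, 5, 7}.

p = 11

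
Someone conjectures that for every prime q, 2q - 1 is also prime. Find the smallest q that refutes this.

q = 5

A counterexample is any prime q such that 2q - 1 is not prime; we check each in order.
q = 2: 2q - 1 = 3, prime.
q = 3: 2q - 1 = 5, prime.
q = 5: 2q - 1 = 9 = 3 × 3, not prime.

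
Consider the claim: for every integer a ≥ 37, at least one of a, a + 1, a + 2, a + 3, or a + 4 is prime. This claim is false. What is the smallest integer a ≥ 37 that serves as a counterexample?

For a = 37, 38, 39, 40, …, 45, 46, 47 the conclusion holds.
a = 48: 48 = 2 × 24; 49 = 7 × 7; 50 = 2 × 25; 51 = 3 × 17; 52 = 2 × 26 — all composite.
Hence a = 48 is a counterexample.

a = 48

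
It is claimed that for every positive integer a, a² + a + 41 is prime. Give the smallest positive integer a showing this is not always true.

a = 40

A counterexample is any positive integer a such that a² + a + 41 is not prime; we check each in order.
For a = 1, 2, 3, 4, …, 37, 38, 39 the conclusion holds.
a = 40: a² + a + 41 = 1681 = 41 × 41, composite.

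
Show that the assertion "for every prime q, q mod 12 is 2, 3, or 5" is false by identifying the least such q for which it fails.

For q = 2, 3, 5 the conclusion holds.
q = 7: 7 mod 12 = 7 — not in {2, 3, 5}.

q = 7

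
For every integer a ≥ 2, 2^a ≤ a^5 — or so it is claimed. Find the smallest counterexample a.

a = 23

Check each integer a ≥ 2 in order until 2^a > a^5.
The first 21 eligible values, up to a = 22, all satisfy the conclusion.
a = 23: 2^a = 8388608 and a^5 = 6436343, so 8388608 > 6436343.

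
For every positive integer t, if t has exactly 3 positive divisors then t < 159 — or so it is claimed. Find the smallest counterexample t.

We need the least positive integer t for which t has exactly 3 positive divisors but the claim fails.
The first 5 eligible values, up to t = 121, all satisfy the conclusion.
t = 169: τ(169) = 3; 169 ≥ 159.
So t = 169 is the smallest counterexample.

t = 169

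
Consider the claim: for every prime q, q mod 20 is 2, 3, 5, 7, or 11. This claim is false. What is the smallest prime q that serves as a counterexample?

q = 2: 2 mod 20 = 2.
q = 3: 3 mod 20 = 3.
q = 5: 5 mod 20 = 5.
q = 7: 7 mod 20 = 7.
q = 11: 11 mod 20 = 11.
q = 13: 13 mod 20 = 13 — not in {2, 3, 5, 7, 11}.

q = 13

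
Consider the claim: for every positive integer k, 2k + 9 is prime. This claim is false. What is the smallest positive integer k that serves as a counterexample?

Check each positive integer k in order until 2k + 9 is not prime.
k = 1: 2k + 9 = 11, prime.
k = 2: 2k + 9 = 13, prime.
k = 3: 2k + 9 = 15 = 3 × 5, composite.

k = 3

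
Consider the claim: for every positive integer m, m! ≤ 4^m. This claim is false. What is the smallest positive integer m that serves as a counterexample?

m = 9

For m = 1, 2, 3, 4, 5, 6, 7, 8 the conclusion holds.
m = 9: m! = 362880 and 4^m = 262144, so 362880 > 262144.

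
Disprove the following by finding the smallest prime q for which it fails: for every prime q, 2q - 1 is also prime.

q = 5

A counterexample is any prime q such that 2q - 1 is not prime; we check each in order.
q = 2: 2q - 1 = 3, prime.
q = 3: 2q - 1 = 5, prime.
q = 5: 2q - 1 = 9 = 3 × 3, not prime.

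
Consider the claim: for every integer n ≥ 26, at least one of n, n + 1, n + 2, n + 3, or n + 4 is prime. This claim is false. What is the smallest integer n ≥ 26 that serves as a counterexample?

n = 32

We need the least integer n ≥ 26 for which n, n + 1, n + 2, n + 3, n + 4 are all composite.
The first 6 eligible values, up to n = 31, all satisfy the conclusion.
n = 32: 32 = 2 × 16; 33 = 3 × 11; 34 = 2 × 17; 35 = 5 × 7; 36 = 2 × 18 — all composite.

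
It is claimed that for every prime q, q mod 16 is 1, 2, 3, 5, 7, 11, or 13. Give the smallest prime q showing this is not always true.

A counterexample is any prime q such that the claim fails; we check each in order.
For q = 2, 3, 5, 7, 11, 13, 17, 19, 23, 29 the conclusion holds.
q = 31: 31 mod 16 = 15 — not in {1, 2, 3, 5, 7, 11, 13}.
So q = 31 is the smallest counterexample.

q = 31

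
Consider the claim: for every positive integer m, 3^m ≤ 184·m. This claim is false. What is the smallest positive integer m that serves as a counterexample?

For m = 1, 2, 3, 4, 5, 6 the conclusion holds.
m = 7: 3^m = 2187 and 184·m = 1288, so 2187 > 1288.

m = 7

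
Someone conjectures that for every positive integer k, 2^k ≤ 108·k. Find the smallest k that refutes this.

Check each positive integer k in order until 2^k > 108·k.
For k = 1, 2, 3, 4, 5, 6, 7, 8, 9, 10 the conclusion holds.
k = 11: 2^k = 2048 and 108·k = 1188, so 2048 > 1188.

k = 11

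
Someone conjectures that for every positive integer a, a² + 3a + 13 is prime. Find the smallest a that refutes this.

For a = 1, 2, 3, 4, 5, 6, 7, 8 the conclusion holds.
a = 9: a² + 3a + 13 = 121 = 11 × 11, composite.

a = 9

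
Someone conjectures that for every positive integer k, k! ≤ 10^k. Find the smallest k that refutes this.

For k = 1, 2, 3, 4, …, 22, 23, 24 the conclusion holds.
k = 25: k! = 15511210043330985984000000 and 10^k = 10000000000000000000000000, so 15511210043330985984000000 > 10000000000000000000000000.
Hence k = 25 is a counterexample.

k = 25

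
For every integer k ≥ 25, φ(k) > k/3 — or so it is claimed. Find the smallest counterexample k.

A counterexample is any integer k ≥ 25 such that the claim fails; we check each in order.
For k = 25, 26, 27, 28, 29 the conclusion holds.
k = 30: φ(30) = 8 and 30/3 = 10, so φ(30) ≤ 30/3.
Thus k = 30 disproves the claim, and no smaller k works.

k = 30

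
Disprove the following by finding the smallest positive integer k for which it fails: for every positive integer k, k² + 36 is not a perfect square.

k = 8

For k = 1, 2, 3, 4, 5, 6, 7 the conclusion holds.
k = 8: 8² + 36 = 100 = 10², a perfect square.
So k = 8 is the smallest counterexample.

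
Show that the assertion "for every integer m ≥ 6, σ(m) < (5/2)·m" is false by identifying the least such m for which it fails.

m = 24

For m = 6, 7, 8, 9, …, 21, 22, 23 the conclusion holds.
m = 24: σ(24) = 60; 60 ≥ 60.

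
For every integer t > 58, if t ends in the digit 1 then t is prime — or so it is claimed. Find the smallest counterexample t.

A counterexample is any integer t > 58 such that t ends in the digit 1 but t is not prime; we check each in order.
t = 61: 61 ends in 1 and is prime.
t = 71: 71 ends in 1 and is prime.
t = 81: 81 ends in 1; 81 = 3 × 27, composite.

t = 81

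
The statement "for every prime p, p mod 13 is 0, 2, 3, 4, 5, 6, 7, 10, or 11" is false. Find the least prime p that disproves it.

We need the least prime p for which the claim fails.
For p = 2, 3, 5, 7, …, 37, 41, 43 the conclusion holds.
p = 47: 47 mod 13 = 8 — not in {0, 2, 3, 4, 5, 6, 7, 10, 11}.

p = 47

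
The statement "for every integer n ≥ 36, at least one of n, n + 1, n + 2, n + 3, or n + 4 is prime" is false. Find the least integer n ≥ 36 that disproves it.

n = 48

For n = 36, 37, 38, 39, …, 45, 46, 47 the conclusion holds.
n = 48: 48 = 2 × 24; 49 = 7 × 7; 50 = 2 × 25; 51 = 3 × 17; 52 = 2 × 26 — all composite.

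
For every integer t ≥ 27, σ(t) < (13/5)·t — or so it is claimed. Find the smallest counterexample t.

t = 60

A counterexample is any integer t ≥ 27 such that the claim fails; we check each in order.
For t = 27, 28, 29, 30, …, 57, 58, 59 the conclusion holds.
t = 60: σ(60) = 168; 168 ≥ 156.
Hence t = 60 is a counterexample.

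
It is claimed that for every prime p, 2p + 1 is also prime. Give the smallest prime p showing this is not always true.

A counterexample is any prime p such that 2p + 1 is not prime; we check each in order.
For p = 2, 3, 5 the conclusion holds.
p = 7: 2p + 1 = 15 = 3 × 5, not prime.

p = 7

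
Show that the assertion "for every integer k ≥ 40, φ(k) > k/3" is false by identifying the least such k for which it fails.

k = 42

Check each integer k ≥ 40 in order until the claim fails.
k = 40: φ(40) = 16 and 40/3 = 40/3, so φ(40) > 40/3.
k = 41: φ(41) = 40 and 41/3 = 41/3, so φ(41) > 41/3.
k = 42: φ(42) = 12 and 42/3 = 14, so φ(42) ≤ 42/3.
Thus k = 42 disproves the claim, and no smaller k works.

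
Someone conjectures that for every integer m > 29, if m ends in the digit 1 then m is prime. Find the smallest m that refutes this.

m = 51

A counterexample is any integer m > 29 such that m ends in the digit 1 but m is not prime; we check each in order.
For m = 31, 41 the conclusion holds.
m = 51: 51 ends in 1; 51 = 3 × 17, composite.
So m = 51 is the smallest counterexample.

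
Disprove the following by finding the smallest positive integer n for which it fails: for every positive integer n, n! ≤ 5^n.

n = 12

We need the least positive integer n for which n! > 5^n.
For n = 1, 2, 3, 4, …, 9, 10, 11 the conclusion holds.
n = 12: n! = 479001600 and 5^n = 244140625, so 479001600 > 244140625.
Thus n = 12 disproves the claim, and no smaller n works.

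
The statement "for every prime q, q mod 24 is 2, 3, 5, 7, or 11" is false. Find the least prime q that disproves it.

The first 5 eligible values, up to q = 11, all satisfy the conclusion.
q = 13: 13 mod 24 = 13 — not in {2, 3, 5, 7, 11}.
So q = 13 is the smallest counterexample.

q = 13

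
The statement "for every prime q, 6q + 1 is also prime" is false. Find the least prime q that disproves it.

q = 19

We need the least prime q for which 6q + 1 is not prime.
The first 7 eligible values, up to q = 17, all satisfy the conclusion.
q = 19: 6q + 1 = 115 = 5 × 23, not prime.
So q = 19 is the smallest counterexample.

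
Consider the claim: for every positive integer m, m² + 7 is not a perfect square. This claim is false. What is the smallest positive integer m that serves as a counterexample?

Check each positive integer m in order until m² + 7 is a perfect square.
For m = 1, 2 the conclusion holds.
m = 3: 3² + 7 = 16 = 4², a perfect square.

m = 3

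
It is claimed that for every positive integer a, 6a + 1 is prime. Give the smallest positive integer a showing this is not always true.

A counterexample is any positive integer a such that 6a + 1 is not prime; we check each in order.
a = 1: 6a + 1 = 7, prime.
a = 2: 6a + 1 = 13, prime.
a = 3: 6a + 1 = 19, prime.
a = 4: 6a + 1 = 25 = 5 × 5, composite.

a = 4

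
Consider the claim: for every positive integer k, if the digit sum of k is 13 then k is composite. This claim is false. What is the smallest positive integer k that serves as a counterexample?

A counterexample is any positive integer k such that the digit sum of k is 13 but k is prime; we check each in order.
For k = 49, 58 the conclusion holds.
k = 67: digit sum 13; 67 is prime, not composite.

k = 67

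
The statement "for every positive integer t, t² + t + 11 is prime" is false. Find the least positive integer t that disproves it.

Check each positive integer t in order until t² + t + 11 is not prime.
The first 9 eligible values, up to t = 9, all satisfy the conclusion.
t = 10: t² + t + 11 = 121 = 11 × 11, composite.
So t = 10 is the smallest counterexample.

t = 10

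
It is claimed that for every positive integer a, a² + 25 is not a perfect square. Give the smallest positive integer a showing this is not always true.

For a = 1, 2, 3, 4, …, 9, 10, 11 the conclusion holds.
a = 12: 12² + 25 = 169 = 13², a perfect square.
So a = 12 is the smallest counterexample.

a = 12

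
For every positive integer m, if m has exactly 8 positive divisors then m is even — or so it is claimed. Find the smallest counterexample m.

A counterexample is any positive integer m such that m has exactly 8 positive divisors but m is odd; we check each in order.
For m = 24, 30, 40, 42, …, 88, 102, 104 the conclusion holds.
m = 105: divisors of 105: 1, 3, 5, 7, 15, 21, 35, 105; 105 is odd.

m = 105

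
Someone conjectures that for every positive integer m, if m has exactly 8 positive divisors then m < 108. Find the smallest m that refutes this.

We need the least positive integer m for which m has exactly 8 positive divisors but the claim fails.
For m = 24, 30, 40, 42, …, 102, 104, 105 the conclusion holds.
m = 110: τ(110) = 8; 110 ≥ 108.
Thus m = 110 disproves the claim, and no smaller m works.

m = 110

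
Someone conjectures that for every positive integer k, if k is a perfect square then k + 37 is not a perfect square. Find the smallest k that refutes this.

k = 324

A counterexample is any positive integer k such that k is a perfect square but k + 37 is a perfect square; we check each in order.
For k = 1, 4, 9, 16, …, 225, 256, 289 the conclusion holds.
k = 324: 324 = 18² and 324 + 37 = 361 = 19².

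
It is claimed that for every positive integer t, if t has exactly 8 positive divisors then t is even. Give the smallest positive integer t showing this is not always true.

We need the least positive integer t for which t has exactly 8 positive divisors but t is odd.
For t = 24, 30, 40, 42, …, 88, 102, 104 the conclusion holds.
t = 105: divisors of 105: 1, 3, 5, 7, 15, 21, 35, 105; 105 is odd.

t = 105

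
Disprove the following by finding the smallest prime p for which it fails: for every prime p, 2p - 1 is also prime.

Check each prime p in order until 2p - 1 is not prime.
p = 2: 2p - 1 = 3, prime.
p = 3: 2p - 1 = 5, prime.
p = 5: 2p - 1 = 9 = 3 × 3, not prime.

p = 5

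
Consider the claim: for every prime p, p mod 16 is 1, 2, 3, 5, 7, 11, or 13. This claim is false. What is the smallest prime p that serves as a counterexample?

We need the least prime p for which the claim fails.
For p = 2, 3, 5, 7, 11, 13, 17, 19, 23, 29 the conclusion holds.
p = 31: 31 mod 16 = 15 — not in {1, 2, 3, 5, 7, 11, 13}.
Thus p = 31 disproves the claim, and no smaller p works.

p = 31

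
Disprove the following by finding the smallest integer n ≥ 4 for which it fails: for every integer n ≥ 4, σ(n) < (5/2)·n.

A counterexample is any integer n ≥ 4 such that the claim fails; we check each in order.
For n = 4, 5, 6, 7, …, 21, 22, 23 the conclusion holds.
n = 24: σ(24) = 60; 60 ≥ 60.
So n = 24 is the smallest counterexample.

n = 24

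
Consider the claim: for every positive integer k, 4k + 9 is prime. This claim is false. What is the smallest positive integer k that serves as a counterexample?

k = 1: 4k + 9 = 13, prime.
k = 2: 4k + 9 = 17, prime.
k = 3: 4k + 9 = 21 = 3 × 7, composite.

k = 3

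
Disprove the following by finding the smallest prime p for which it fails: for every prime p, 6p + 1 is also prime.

We need the least prime p for which 6p + 1 is not prime.
The first 7 eligible values, up to p = 17, all satisfy the conclusion.
p = 19: 6p + 1 = 115 = 5 × 23, not prime.
Hence p = 19 is a counterexample.

p = 19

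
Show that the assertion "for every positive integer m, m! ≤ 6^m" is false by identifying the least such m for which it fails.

m = 14

For m = 1, 2, 3, 4, …, 11, 12, 13 the conclusion holds.
m = 14: m! = 87178291200 and 6^m = 78364164096, so 87178291200 > 78364164096.
Hence m = 14 is a counterexample.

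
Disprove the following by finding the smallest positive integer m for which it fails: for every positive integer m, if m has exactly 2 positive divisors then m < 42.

m = 43

Check each positive integer m in order until m has exactly 2 positive divisors but the claim fails.
For m = 2, 3, 5, 7, …, 31, 37, 41 the conclusion holds.
m = 43: τ(43) = 2; 43 ≥ 42.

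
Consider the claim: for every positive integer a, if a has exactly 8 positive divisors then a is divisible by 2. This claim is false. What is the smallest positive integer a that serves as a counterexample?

a = 105

For a = 24, 30, 40, 42, …, 88, 102, 104 the conclusion holds.
a = 105: τ(105) = 8; 105 mod 2 = 1.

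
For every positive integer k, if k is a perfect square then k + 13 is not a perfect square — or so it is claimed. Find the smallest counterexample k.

k = 36

A counterexample is any positive integer k such that k is a perfect square but k + 13 is a perfect square; we check each in order.
k = 1: 1 + 13 = 14, not a perfect square.
k = 4: 4 + 13 = 17, not a perfect square.
k = 9: 9 + 13 = 22, not a perfect square.
k = 16: 16 + 13 = 29, not a perfect square.
k = 25: 25 + 13 = 38, not a perfect square.
k = 36: 36 = 6² and 36 + 13 = 49 = 7².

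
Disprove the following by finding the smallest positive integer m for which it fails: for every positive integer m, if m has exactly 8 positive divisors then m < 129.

m = 130

The first 16 eligible values, up to m = 128, all satisfy the conclusion.
m = 130: τ(130) = 8; 130 ≥ 129.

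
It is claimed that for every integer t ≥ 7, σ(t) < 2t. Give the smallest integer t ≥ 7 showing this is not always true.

We need the least integer t ≥ 7 for which the claim fails.
t = 7: σ(7) = 8; 8 < 14.
t = 8: σ(8) = 15; 15 < 16.
t = 9: σ(9) = 13; 13 < 18.
t = 10: σ(10) = 18; 18 < 20.
t = 11: σ(11) = 12; 12 < 22.
t = 12: σ(12) = 28; 28 ≥ 24.
Hence t = 12 is a counterexample.

t = 12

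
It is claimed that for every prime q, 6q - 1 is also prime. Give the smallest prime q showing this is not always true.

We need the least prime q for which 6q - 1 is not prime.
q = 2: 6q - 1 = 11, prime.
q = 3: 6q - 1 = 17, prime.
q = 5: 6q - 1 = 29, prime.
q = 7: 6q - 1 = 41, prime.
q = 11: 6q - 1 = 65 = 5 × 13, not prime.
So q = 11 is the smallest counterexample.

q = 11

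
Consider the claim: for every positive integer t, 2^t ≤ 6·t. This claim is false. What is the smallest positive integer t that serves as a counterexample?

A counterexample is any positive integer t such that 2^t > 6·t; we check each in order.
For t = 1, 2, 3, 4 the conclusion holds.
t = 5: 2^t = 32 and 6·t = 30, so 32 > 30.

t = 5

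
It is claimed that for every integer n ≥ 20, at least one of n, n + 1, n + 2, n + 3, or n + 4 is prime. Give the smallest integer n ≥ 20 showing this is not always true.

Check each integer n ≥ 20 in order until n, n + 1, n + 2, n + 3, n + 4 are all composite.
The first 4 eligible values, up to n = 23, all satisfy the conclusion.
n = 24: 24 = 2 × 12; 25 = 5 × 5; 26 = 2 × 13; 27 = 3 × 9; 28 = 2 × 14 — all composite.

n = 24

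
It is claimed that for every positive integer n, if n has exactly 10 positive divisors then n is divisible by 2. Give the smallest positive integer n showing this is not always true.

For n = 48, 80, 112, 162, 176, 208, 272, 304, 368 the conclusion holds.
n = 405: τ(405) = 10; 405 mod 2 = 1.
Hence n = 405 is a counterexample.

n = 405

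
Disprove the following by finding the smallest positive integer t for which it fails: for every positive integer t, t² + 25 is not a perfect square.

We need the least positive integer t for which t² + 25 is a perfect square.
For t = 1, 2, 3, 4, …, 9, 10, 11 the conclusion holds.
t = 12: 12² + 25 = 169 = 13², a perfect square.
Hence t = 12 is a counterexample.

t = 12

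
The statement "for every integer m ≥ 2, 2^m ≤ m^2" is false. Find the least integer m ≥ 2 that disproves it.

A counterexample is any integer m ≥ 2 such that 2^m > m^2; we check each in order.
For m = 2, 3, 4 the conclusion holds.
m = 5: 2^m = 32 and m^2 = 25, so 32 > 25.
Thus m = 5 disproves the claim, and no smaller m works.

m = 5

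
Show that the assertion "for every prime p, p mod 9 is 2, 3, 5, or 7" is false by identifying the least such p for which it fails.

Check each prime p in order until the claim fails.
The first 5 eligible values, up to p = 11, all satisfy the conclusion.
p = 13: 13 mod 9 = 4 — not in {2, 3, 5, 7}.

p = 13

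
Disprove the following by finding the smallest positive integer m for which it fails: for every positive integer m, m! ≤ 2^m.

Check each positive integer m in order until m! > 2^m.
m = 1: m! = 1 and 2^m = 2, so 1 ≤ 2.
m = 2: m! = 2 and 2^m = 4, so 2 ≤ 4.
m = 3: m! = 6 and 2^m = 8, so 6 ≤ 8.
m = 4: m! = 24 and 2^m = 16, so 24 > 16.
Hence m = 4 is a counterexample.

m = 4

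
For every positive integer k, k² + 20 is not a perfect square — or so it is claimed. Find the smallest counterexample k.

k = 1: 1² + 20 = 21, not a perfect square.
k = 2: 2² + 20 = 24, not a perfect square.
k = 3: 3² + 20 = 29, not a perfect square.
k = 4: 4² + 20 = 36 = 6², a perfect square.

k = 4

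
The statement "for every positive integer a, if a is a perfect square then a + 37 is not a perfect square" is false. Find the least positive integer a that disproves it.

a = 324

A counterexample is any positive integer a such that a is a perfect square but a + 37 is a perfect square; we check each in order.
For a = 1, 4, 9, 16, …, 225, 256, 289 the conclusion holds.
a = 324: 324 = 18² and 324 + 37 = 361 = 19².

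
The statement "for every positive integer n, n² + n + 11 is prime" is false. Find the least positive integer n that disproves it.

We need the least positive integer n for which n² + n + 11 is not prime.
For n = 1, 2, 3, 4, 5, 6, 7, 8, 9 the conclusion holds.
n = 10: n² + n + 11 = 121 = 11 × 11, composite.

n = 10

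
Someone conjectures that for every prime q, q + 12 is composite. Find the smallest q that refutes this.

q = 2: q + 12 = 14 = 2 × 7, composite.
q = 3: q + 12 = 15 = 3 × 5, composite.
q = 5: q + 12 = 17, prime — not composite.

q = 5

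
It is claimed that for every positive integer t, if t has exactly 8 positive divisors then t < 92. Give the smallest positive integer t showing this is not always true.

t = 102

The first 10 eligible values, up to t = 88, all satisfy the conclusion.
t = 102: τ(102) = 8; 102 ≥ 92.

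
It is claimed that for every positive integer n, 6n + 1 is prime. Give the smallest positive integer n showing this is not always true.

We need the least positive integer n for which 6n + 1 is not prime.
n = 1: 6n + 1 = 7, prime.
n = 2: 6n + 1 = 13, prime.
n = 3: 6n + 1 = 19, prime.
n = 4: 6n + 1 = 25 = 5 × 5, composite.
Hence n = 4 is a counterexample.

n = 4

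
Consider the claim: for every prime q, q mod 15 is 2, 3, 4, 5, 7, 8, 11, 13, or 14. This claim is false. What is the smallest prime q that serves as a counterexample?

Check each prime q in order until the claim fails.
The first 10 eligible values, up to q = 29, all satisfy the conclusion.
q = 31: 31 mod 15 = 1 — not in {2, 3, 4, 5, 7, 8, 11, 13, 14}.

q = 31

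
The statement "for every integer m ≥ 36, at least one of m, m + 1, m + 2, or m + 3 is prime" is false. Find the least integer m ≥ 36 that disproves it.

m = 48

For m = 36, 37, 38, 39, …, 45, 46, 47 the conclusion holds.
m = 48: 48 = 2 × 24; 49 = 7 × 7; 50 = 2 × 25; 51 = 3 × 17 — all composite.
Hence m = 48 is a counterexample.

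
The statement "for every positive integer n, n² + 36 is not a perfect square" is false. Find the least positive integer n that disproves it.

We need the least positive integer n for which n² + 36 is a perfect square.
The first 7 eligible values, up to n = 7, all satisfy the conclusion.
n = 8: 8² + 36 = 100 = 10², a perfect square.
Hence n = 8 is a counterexample.

n = 8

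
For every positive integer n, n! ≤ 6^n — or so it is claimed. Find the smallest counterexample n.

The first 13 eligible values, up to n = 13, all satisfy the conclusion.
n = 14: n! = 87178291200 and 6^n = 78364164096, so 87178291200 > 78364164096.

n = 14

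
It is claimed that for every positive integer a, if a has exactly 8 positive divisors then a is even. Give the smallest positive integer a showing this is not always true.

A counterexample is any positive integer a such that a has exactly 8 positive divisors but a is odd; we check each in order.
For a = 24, 30, 40, 42, …, 88, 102, 104 the conclusion holds.
a = 105: divisors of 105: 1, 3, 5, 7, 15, 21, 35, 105; 105 is odd.
Thus a = 105 disproves the claim, and no smaller a works.

a = 105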